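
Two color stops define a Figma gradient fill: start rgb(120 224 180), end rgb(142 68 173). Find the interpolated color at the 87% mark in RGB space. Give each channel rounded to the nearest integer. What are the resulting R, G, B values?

87% corresponds to t = 0.87.
R = 120 + 0.87 × (142 − 120) = 120 + 0.87 × 22 = 139.14 → 139
G = 224 + 0.87 × (68 − 224) = 224 + 0.87 × -156 = 88.28 → 88
B = 180 + 0.87 × (173 − 180) = 180 + 0.87 × -7 = 173.91 → 174

(139, 88, 174)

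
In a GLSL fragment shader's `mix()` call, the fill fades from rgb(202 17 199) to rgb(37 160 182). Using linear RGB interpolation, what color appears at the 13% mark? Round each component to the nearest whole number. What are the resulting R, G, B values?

13% corresponds to t = 0.13.
R = 202 + 0.13 × (37 − 202) = 202 + 0.13 × -165 = 180.55 → 181
G = 17 + 0.13 × (160 − 17) = 17 + 0.13 × 143 = 35.59 → 36
B = 199 + 0.13 × (182 − 199) = 199 + 0.13 × -17 = 196.79 → 197
So the blended color is (181, 36, 197), about #b524c5.

(181, 36, 197)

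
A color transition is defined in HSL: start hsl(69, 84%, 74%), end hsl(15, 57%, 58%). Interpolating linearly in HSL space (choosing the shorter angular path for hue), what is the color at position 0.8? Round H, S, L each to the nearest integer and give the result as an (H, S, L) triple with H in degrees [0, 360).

(26, 62, 61)

Hue arc: Δh = 15 − 69 = -54° (|Δh| ≤ 180, already the shorter path).
H = 69 + 0.8 × (-54) = 25.8 → 26°
S = 84 + 0.8 × (57 − 84) = 62.4 → 62%
L = 74 + 0.8 × (58 − 74) = 61.2 → 61%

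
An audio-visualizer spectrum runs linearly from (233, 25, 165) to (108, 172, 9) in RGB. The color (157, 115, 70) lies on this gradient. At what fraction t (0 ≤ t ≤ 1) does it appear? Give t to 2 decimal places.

Invert the lerp on the B channel (largest span, 156): t = (70 − 165) / (9 − 165) = -95/-156 = 0.60897.
Check on R: (157 − 233)/(108 − 233) = 0.608 ✓

0.61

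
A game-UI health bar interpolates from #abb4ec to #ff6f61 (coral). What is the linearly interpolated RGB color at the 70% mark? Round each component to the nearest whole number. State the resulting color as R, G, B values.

#abb4ec → (171, 180, 236); #ff6f61 → (255, 111, 97).
70% corresponds to t = 0.7.
R = 171 + 0.7 × (255 − 171) = 171 + 0.7 × 84 = 229.8 → 230
G = 180 + 0.7 × (111 − 180) = 180 + 0.7 × -69 = 131.7 → 132
B = 236 + 0.7 × (97 − 236) = 236 + 0.7 × -139 = 138.7 → 139

(230, 132, 139)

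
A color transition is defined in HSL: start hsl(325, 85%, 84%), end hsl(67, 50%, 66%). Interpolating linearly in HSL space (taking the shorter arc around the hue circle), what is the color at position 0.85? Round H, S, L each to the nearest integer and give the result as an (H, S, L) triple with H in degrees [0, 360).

(52, 55, 69)

Hue: 67 − 325 = -258°, but |-258| > 180 so the shorter arc goes the other way: Δh = -258 + 360 = 102°.
H = 325 + 0.85 × (102) = 411.7 → 412 → 412 mod 360 = 52°
S = 85 + 0.85 × (50 − 85) = 55.25 → 55%
L = 84 + 0.85 × (66 − 84) = 68.7 → 69%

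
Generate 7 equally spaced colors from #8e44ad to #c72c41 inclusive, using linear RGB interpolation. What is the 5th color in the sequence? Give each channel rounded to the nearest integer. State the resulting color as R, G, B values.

With 7 swatches and endpoints inclusive, swatch 5 sits at t = (5 − 1)/(7 − 1) = 4/6 ≈ 0.6667.
#8e44ad → (142, 68, 173); #c72c41 → (199, 44, 65).
R = 142 + 0.6667 × (199 − 142) = 180.002 → 180
G = 68 + 0.6667 × (44 − 68) = 51.999 → 52
B = 173 + 0.6667 × (65 − 173) = 100.996 → 101

(180, 52, 101)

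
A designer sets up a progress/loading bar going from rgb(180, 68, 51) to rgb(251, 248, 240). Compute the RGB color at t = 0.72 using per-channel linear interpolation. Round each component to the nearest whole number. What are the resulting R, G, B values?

(231, 198, 187)

R = 180 + 0.72 × (251 − 180) = 180 + 0.72 × 71 = 231.12 → 231
G = 68 + 0.72 × (248 − 68) = 68 + 0.72 × 180 = 197.6 → 198
B = 51 + 0.72 × (240 − 51) = 51 + 0.72 × 189 = 187.08 → 187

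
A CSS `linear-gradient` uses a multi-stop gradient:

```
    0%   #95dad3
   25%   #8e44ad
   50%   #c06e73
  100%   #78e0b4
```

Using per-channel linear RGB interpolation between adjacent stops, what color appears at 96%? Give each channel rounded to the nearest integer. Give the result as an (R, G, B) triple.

96% lies between the 50% and 100% stops, so the local fraction is t = (96 − 50)/(100 − 50) = 46/50 ≈ 0.92.
#c06e73 → (192, 110, 115); #78e0b4 → (120, 224, 180).
R = 192 + 0.92 × (120 − 192) = 125.76 → 126
G = 110 + 0.92 × (224 − 110) = 214.88 → 215
B = 115 + 0.92 × (180 − 115) = 174.8 → 175

(126, 215, 175)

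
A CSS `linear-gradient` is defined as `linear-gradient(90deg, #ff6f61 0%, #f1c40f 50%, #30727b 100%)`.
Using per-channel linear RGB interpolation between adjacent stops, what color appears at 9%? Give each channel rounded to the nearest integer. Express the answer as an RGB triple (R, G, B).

(252, 126, 82)

9% lies between the 0% and 50% stops, so the local fraction is t = (9 − 0)/(50 − 0) = 9/50 ≈ 0.18.
#ff6f61 → (255, 111, 97); #f1c40f → (241, 196, 15).
R = 255 + 0.18 × (241 − 255) = 252.48 → 252
G = 111 + 0.18 × (196 − 111) = 126.3 → 126
B = 97 + 0.18 × (15 − 97) = 82.24 → 82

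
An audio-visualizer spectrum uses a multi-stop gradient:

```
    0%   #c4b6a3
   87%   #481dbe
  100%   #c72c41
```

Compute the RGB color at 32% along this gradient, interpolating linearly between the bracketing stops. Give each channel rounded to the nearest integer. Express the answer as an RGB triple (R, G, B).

(150, 126, 173)

32% lies between the 0% and 87% stops, so the local fraction is t = (32 − 0)/(87 − 0) = 32/87 ≈ 0.3678.
#c4b6a3 → (196, 182, 163); #481dbe → (72, 29, 190).
R = 196 + 0.3678 × (72 − 196) = 150.393 → 150
G = 182 + 0.3678 × (29 − 182) = 125.727 → 126
B = 163 + 0.3678 × (190 − 163) = 172.931 → 173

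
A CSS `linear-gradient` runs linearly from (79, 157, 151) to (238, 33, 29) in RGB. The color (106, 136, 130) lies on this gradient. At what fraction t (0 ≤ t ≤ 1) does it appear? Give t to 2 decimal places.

Invert the lerp on the R channel (largest span, 159): t = (106 − 79) / (238 − 79) = 27/159 = 0.16981.
Check on G: (136 − 157)/(33 − 157) = 0.1694 ✓

0.17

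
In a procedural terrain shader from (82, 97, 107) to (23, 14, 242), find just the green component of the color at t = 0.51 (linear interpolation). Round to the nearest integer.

55

G = 97 + 0.51 × (14 − 97) = 54.67 → 55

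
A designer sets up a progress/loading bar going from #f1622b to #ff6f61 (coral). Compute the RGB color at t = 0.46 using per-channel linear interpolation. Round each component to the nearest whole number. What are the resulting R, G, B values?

(247, 104, 68)

#f1622b → (241, 98, 43); #ff6f61 → (255, 111, 97).
R = 241 + 0.46 × (255 − 241) = 241 + 0.46 × 14 = 247.44 → 247
G = 98 + 0.46 × (111 − 98) = 98 + 0.46 × 13 = 103.98 → 104
B = 43 + 0.46 × (97 − 43) = 43 + 0.46 × 54 = 67.84 → 68
So the blended color is (247, 104, 68), about #f76844.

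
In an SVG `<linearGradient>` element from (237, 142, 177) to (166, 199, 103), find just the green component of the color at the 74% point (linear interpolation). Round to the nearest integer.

G = 142 + 0.74 × (199 − 142) = 184.18 → 184

184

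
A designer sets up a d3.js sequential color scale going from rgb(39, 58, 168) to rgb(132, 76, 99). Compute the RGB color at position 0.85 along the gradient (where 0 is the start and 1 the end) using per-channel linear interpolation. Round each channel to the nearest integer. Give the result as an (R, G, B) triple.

R = 39 + 0.85 × (132 − 39) = 39 + 0.85 × 93 = 118.05 → 118
G = 58 + 0.85 × (76 − 58) = 58 + 0.85 × 18 = 73.3 → 73
B = 168 + 0.85 × (99 − 168) = 168 + 0.85 × -69 = 109.35 → 109

(118, 73, 109)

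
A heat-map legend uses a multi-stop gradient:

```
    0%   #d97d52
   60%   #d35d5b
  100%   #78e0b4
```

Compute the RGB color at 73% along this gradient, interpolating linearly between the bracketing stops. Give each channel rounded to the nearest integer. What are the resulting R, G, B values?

73% lies between the 60% and 100% stops, so the local fraction is t = (73 − 60)/(100 − 60) = 13/40 ≈ 0.325.
#d35d5b → (211, 93, 91); #78e0b4 → (120, 224, 180).
R = 211 + 0.325 × (120 − 211) = 181.425 → 181
G = 93 + 0.325 × (224 − 93) = 135.575 → 136
B = 91 + 0.325 × (180 − 91) = 119.925 → 120

(181, 136, 120)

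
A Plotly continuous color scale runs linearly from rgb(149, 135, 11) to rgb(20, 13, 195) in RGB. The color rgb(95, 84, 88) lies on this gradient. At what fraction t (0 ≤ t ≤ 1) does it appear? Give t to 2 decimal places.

Invert the lerp on the B channel (largest span, 184): t = (88 − 11) / (195 − 11) = 77/184 = 0.41848.
Check on R: (95 − 149)/(20 − 149) = 0.4186 ✓

0.42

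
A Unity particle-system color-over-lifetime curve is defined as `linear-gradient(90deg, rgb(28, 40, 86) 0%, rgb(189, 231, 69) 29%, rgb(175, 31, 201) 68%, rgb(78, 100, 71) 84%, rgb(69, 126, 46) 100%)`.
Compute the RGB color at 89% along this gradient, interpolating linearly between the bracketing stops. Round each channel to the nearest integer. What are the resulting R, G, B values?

89% lies between the 84% and 100% stops, so the local fraction is t = (89 − 84)/(100 − 84) = 5/16 ≈ 0.3125.
R = 78 + 0.3125 × (69 − 78) = 75.188 → 75
G = 100 + 0.3125 × (126 − 100) = 108.125 → 108
B = 71 + 0.3125 × (46 − 71) = 63.188 → 63

(75, 108, 63)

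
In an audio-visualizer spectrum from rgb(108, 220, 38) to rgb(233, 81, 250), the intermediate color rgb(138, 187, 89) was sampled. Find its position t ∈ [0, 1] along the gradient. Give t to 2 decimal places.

0.24

Invert the lerp on the B channel (largest span, 212): t = (89 − 38) / (250 − 38) = 51/212 = 0.24057.
Check on R: (138 − 108)/(233 − 108) = 0.24 ✓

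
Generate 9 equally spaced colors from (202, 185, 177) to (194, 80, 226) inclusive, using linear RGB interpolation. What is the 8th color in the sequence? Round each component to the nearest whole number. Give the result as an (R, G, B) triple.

(195, 93, 220)

With 9 swatches and endpoints inclusive, swatch 8 sits at t = (8 − 1)/(9 − 1) = 7/8 ≈ 0.875.
R = 202 + 0.875 × (194 − 202) = 195 → 195
G = 185 + 0.875 × (80 − 185) = 93.125 → 93
B = 177 + 0.875 × (226 − 177) = 219.875 → 220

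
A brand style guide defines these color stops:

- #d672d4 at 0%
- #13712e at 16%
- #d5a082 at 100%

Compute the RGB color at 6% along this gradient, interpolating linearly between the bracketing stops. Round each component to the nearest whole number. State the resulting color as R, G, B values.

(141, 114, 150)

6% lies between the 0% and 16% stops, so the local fraction is t = (6 − 0)/(16 − 0) = 6/16 ≈ 0.375.
#d672d4 → (214, 114, 212); #13712e → (19, 113, 46).
R = 214 + 0.375 × (19 − 214) = 140.875 → 141
G = 114 + 0.375 × (113 − 114) = 113.625 → 114
B = 212 + 0.375 × (46 − 212) = 149.75 → 150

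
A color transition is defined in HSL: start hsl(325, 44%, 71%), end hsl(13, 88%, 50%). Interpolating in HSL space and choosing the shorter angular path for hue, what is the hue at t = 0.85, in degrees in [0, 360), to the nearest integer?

6

Hue: 13 − 325 = -312°, but |-312| > 180 so the shorter arc goes the other way: Δh = -312 + 360 = 48°.
H = 325 + 0.85 × (48) = 365.8 → 366 → 366 mod 360 = 6°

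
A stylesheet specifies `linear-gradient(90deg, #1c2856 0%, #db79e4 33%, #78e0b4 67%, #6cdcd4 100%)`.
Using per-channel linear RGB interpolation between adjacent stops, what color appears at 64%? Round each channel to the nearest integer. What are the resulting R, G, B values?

64% lies between the 33% and 67% stops, so the local fraction is t = (64 − 33)/(67 − 33) = 31/34 ≈ 0.9118.
#db79e4 → (219, 121, 228); #78e0b4 → (120, 224, 180).
R = 219 + 0.9118 × (120 − 219) = 128.732 → 129
G = 121 + 0.9118 × (224 − 121) = 214.915 → 215
B = 228 + 0.9118 × (180 − 228) = 184.234 → 184

(129, 215, 184)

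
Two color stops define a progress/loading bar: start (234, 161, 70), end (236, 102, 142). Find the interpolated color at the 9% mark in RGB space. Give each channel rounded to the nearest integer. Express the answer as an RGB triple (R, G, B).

(234, 156, 76)

9% corresponds to t = 0.09.
R = 234 + 0.09 × (236 − 234) = 234 + 0.09 × 2 = 234.18 → 234
G = 161 + 0.09 × (102 − 161) = 161 + 0.09 × -59 = 155.69 → 156
B = 70 + 0.09 × (142 − 70) = 70 + 0.09 × 72 = 76.48 → 76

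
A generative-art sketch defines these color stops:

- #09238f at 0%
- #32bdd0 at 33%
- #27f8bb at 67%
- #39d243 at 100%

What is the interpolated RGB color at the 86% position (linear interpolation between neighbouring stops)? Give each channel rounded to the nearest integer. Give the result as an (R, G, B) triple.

(49, 226, 118)

86% lies between the 67% and 100% stops, so the local fraction is t = (86 − 67)/(100 − 67) = 19/33 ≈ 0.5758.
#27f8bb → (39, 248, 187); #39d243 → (57, 210, 67).
R = 39 + 0.5758 × (57 − 39) = 49.364 → 49
G = 248 + 0.5758 × (210 − 248) = 226.12 → 226
B = 187 + 0.5758 × (67 − 187) = 117.904 → 118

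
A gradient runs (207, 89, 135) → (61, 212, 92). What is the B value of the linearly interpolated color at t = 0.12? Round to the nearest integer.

130

B = 135 + 0.12 × (92 − 135) = 129.84 → 130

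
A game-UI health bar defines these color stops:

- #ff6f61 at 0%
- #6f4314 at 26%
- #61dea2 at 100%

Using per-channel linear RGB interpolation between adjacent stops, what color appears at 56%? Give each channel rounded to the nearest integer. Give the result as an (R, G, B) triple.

(105, 130, 78)

56% lies between the 26% and 100% stops, so the local fraction is t = (56 − 26)/(100 − 26) = 30/74 ≈ 0.4054.
#6f4314 → (111, 67, 20); #61dea2 → (97, 222, 162).
R = 111 + 0.4054 × (97 − 111) = 105.324 → 105
G = 67 + 0.4054 × (222 − 67) = 129.837 → 130
B = 20 + 0.4054 × (162 − 20) = 77.567 → 78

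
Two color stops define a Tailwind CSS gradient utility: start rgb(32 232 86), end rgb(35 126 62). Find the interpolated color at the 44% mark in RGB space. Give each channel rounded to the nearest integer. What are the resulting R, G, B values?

44% corresponds to t = 0.44.
R = 32 + 0.44 × (35 − 32) = 32 + 0.44 × 3 = 33.32 → 33
G = 232 + 0.44 × (126 − 232) = 232 + 0.44 × -106 = 185.36 → 185
B = 86 + 0.44 × (62 − 86) = 86 + 0.44 × -24 = 75.44 → 75
So the blended color is (33, 185, 75), about #21b94b.

(33, 185, 75)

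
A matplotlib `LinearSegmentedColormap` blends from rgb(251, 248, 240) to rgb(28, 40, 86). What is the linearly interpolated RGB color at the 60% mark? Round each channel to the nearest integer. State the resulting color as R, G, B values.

(117, 123, 148)

60% corresponds to t = 0.6.
R = 251 + 0.6 × (28 − 251) = 251 + 0.6 × -223 = 117.2 → 117
G = 248 + 0.6 × (40 − 248) = 248 + 0.6 × -208 = 123.2 → 123
B = 240 + 0.6 × (86 − 240) = 240 + 0.6 × -154 = 147.6 → 148
So the blended color is (117, 123, 148), about #757b94.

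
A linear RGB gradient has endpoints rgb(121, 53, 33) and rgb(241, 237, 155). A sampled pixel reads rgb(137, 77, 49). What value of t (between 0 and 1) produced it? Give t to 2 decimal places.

Invert the lerp on the G channel (largest span, 184): t = (77 − 53) / (237 − 53) = 24/184 = 0.13043.
Check on R: (137 − 121)/(241 − 121) = 0.1333 ✓

0.13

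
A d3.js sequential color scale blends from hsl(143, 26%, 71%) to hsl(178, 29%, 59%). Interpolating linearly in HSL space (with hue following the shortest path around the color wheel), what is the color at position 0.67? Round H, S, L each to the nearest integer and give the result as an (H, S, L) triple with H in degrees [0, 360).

Hue arc: Δh = 178 − 143 = 35° (|Δh| ≤ 180, already the shorter path).
H = 143 + 0.67 × (35) = 166.45 → 166°
S = 26 + 0.67 × (29 − 26) = 28.01 → 28%
L = 71 + 0.67 × (59 − 71) = 62.96 → 63%

(166, 28, 63)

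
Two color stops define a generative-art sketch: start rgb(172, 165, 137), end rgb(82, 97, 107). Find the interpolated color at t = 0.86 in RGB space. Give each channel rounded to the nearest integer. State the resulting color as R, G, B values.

R = 172 + 0.86 × (82 − 172) = 172 + 0.86 × -90 = 94.6 → 95
G = 165 + 0.86 × (97 − 165) = 165 + 0.86 × -68 = 106.52 → 107
B = 137 + 0.86 × (107 − 137) = 137 + 0.86 × -30 = 111.2 → 111

(95, 107, 111)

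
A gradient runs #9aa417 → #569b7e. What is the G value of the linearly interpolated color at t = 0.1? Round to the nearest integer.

163

G₁ = 164 (from #9aa417), G₂ = 155 (from #569b7e).
G = 164 + 0.1 × (155 − 164) = 163.1 → 163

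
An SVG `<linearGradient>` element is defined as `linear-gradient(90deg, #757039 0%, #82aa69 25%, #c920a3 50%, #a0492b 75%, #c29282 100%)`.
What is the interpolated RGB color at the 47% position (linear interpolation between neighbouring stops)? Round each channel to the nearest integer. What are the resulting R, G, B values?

(192, 49, 156)

47% lies between the 25% and 50% stops, so the local fraction is t = (47 − 25)/(50 − 25) = 22/25 ≈ 0.88.
#82aa69 → (130, 170, 105); #c920a3 → (201, 32, 163).
R = 130 + 0.88 × (201 − 130) = 192.48 → 192
G = 170 + 0.88 × (32 − 170) = 48.56 → 49
B = 105 + 0.88 × (163 − 105) = 156.04 → 156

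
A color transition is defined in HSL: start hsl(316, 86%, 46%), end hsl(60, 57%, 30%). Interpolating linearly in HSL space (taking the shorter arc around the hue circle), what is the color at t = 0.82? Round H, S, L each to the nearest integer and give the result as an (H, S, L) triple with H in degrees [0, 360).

Hue: 60 − 316 = -256°, but |-256| > 180 so the shorter arc goes the other way: Δh = -256 + 360 = 104°.
H = 316 + 0.82 × (104) = 401.28 → 401 → 401 mod 360 = 41°
S = 86 + 0.82 × (57 − 86) = 62.22 → 62%
L = 46 + 0.82 × (30 − 46) = 32.88 → 33%

(41, 62, 33)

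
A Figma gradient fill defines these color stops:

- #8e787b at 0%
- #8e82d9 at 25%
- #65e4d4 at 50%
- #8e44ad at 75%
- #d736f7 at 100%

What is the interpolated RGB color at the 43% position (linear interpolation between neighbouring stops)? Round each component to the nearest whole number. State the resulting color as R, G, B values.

43% lies between the 25% and 50% stops, so the local fraction is t = (43 − 25)/(50 − 25) = 18/25 ≈ 0.72.
#8e82d9 → (142, 130, 217); #65e4d4 → (101, 228, 212).
R = 142 + 0.72 × (101 − 142) = 112.48 → 112
G = 130 + 0.72 × (228 − 130) = 200.56 → 201
B = 217 + 0.72 × (212 − 217) = 213.4 → 213

(112, 201, 213)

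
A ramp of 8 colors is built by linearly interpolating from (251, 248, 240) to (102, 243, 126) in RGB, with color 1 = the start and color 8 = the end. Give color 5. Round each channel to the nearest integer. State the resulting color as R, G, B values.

(166, 245, 175)

With 8 swatches and endpoints inclusive, swatch 5 sits at t = (5 − 1)/(8 − 1) = 4/7 ≈ 0.5714.
R = 251 + 0.5714 × (102 − 251) = 165.861 → 166
G = 248 + 0.5714 × (243 − 248) = 245.143 → 245
B = 240 + 0.5714 × (126 − 240) = 174.86 → 175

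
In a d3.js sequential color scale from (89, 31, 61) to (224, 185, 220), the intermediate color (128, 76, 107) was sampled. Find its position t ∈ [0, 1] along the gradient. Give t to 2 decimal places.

Invert the lerp on the B channel (largest span, 159): t = (107 − 61) / (220 − 61) = 46/159 = 0.28931.
Check on R: (128 − 89)/(224 − 89) = 0.2889 ✓

0.29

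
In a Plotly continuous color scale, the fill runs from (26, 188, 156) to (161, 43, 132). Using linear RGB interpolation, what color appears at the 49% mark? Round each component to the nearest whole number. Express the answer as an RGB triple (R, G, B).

49% corresponds to t = 0.49.
R = 26 + 0.49 × (161 − 26) = 26 + 0.49 × 135 = 92.15 → 92
G = 188 + 0.49 × (43 − 188) = 188 + 0.49 × -145 = 116.95 → 117
B = 156 + 0.49 × (132 − 156) = 156 + 0.49 × -24 = 144.24 → 144
So the blended color is (92, 117, 144), about #5c7590.

(92, 117, 144)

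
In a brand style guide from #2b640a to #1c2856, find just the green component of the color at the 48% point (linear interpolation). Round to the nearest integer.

G₁ = 100 (from #2b640a), G₂ = 40 (from #1c2856).
G = 100 + 0.48 × (40 − 100) = 71.2 → 71

71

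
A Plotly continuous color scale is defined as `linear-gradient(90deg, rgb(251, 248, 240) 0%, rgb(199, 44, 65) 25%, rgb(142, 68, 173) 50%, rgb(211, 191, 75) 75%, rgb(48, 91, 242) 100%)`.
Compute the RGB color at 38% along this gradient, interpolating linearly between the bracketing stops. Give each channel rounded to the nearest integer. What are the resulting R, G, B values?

(169, 56, 121)

38% lies between the 25% and 50% stops, so the local fraction is t = (38 − 25)/(50 − 25) = 13/25 ≈ 0.52.
R = 199 + 0.52 × (142 − 199) = 169.36 → 169
G = 44 + 0.52 × (68 − 44) = 56.48 → 56
B = 65 + 0.52 × (173 − 65) = 121.16 → 121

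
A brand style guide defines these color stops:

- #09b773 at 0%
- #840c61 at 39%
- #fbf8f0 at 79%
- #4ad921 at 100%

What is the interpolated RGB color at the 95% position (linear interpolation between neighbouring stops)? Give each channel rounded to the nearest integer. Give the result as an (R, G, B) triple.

(116, 224, 82)

95% lies between the 79% and 100% stops, so the local fraction is t = (95 − 79)/(100 − 79) = 16/21 ≈ 0.7619.
#fbf8f0 → (251, 248, 240); #4ad921 → (74, 217, 33).
R = 251 + 0.7619 × (74 − 251) = 116.144 → 116
G = 248 + 0.7619 × (217 − 248) = 224.381 → 224
B = 240 + 0.7619 × (33 − 240) = 82.287 → 82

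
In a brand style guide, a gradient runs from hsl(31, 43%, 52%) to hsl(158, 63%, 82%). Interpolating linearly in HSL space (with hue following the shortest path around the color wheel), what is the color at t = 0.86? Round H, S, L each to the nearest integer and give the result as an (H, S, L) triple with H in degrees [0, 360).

Hue arc: Δh = 158 − 31 = 127° (|Δh| ≤ 180, already the shorter path).
H = 31 + 0.86 × (127) = 140.22 → 140°
S = 43 + 0.86 × (63 − 43) = 60.2 → 60%
L = 52 + 0.86 × (82 − 52) = 77.8 → 78%

(140, 60, 78)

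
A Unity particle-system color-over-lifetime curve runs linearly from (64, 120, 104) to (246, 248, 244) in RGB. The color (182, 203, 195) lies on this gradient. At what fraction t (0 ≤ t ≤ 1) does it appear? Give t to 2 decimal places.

Invert the lerp on the R channel (largest span, 182): t = (182 − 64) / (246 − 64) = 118/182 = 0.64835.
Check on G: (203 − 120)/(248 − 120) = 0.6484 ✓

0.65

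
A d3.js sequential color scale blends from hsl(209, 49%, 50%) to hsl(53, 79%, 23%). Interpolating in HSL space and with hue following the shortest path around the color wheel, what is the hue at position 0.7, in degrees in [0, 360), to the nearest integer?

100

Hue arc: Δh = 53 − 209 = -156° (|Δh| ≤ 180, already the shorter path).
H = 209 + 0.7 × (-156) = 99.8 → 100°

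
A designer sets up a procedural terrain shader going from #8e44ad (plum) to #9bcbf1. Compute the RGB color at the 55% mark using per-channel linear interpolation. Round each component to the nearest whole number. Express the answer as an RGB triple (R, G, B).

(149, 142, 210)

#8e44ad → (142, 68, 173); #9bcbf1 → (155, 203, 241).
55% corresponds to t = 0.55.
R = 142 + 0.55 × (155 − 142) = 142 + 0.55 × 13 = 149.15 → 149
G = 68 + 0.55 × (203 − 68) = 68 + 0.55 × 135 = 142.25 → 142
B = 173 + 0.55 × (241 − 173) = 173 + 0.55 × 68 = 210.4 → 210
So the blended color is (149, 142, 210), about #958ed2.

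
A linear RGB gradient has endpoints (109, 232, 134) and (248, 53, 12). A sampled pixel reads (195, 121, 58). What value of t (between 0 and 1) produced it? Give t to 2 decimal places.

Invert the lerp on the G channel (largest span, 179): t = (121 − 232) / (53 − 232) = -111/-179 = 0.62011.
Check on R: (195 − 109)/(248 − 109) = 0.6187 ✓

0.62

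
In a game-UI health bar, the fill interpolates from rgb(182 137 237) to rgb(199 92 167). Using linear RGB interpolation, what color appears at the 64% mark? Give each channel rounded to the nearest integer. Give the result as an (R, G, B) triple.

(193, 108, 192)

64% corresponds to t = 0.64.
R = 182 + 0.64 × (199 − 182) = 182 + 0.64 × 17 = 192.88 → 193
G = 137 + 0.64 × (92 − 137) = 137 + 0.64 × -45 = 108.2 → 108
B = 237 + 0.64 × (167 − 237) = 237 + 0.64 × -70 = 192.2 → 192
So the blended color is (193, 108, 192), about #c16cc0.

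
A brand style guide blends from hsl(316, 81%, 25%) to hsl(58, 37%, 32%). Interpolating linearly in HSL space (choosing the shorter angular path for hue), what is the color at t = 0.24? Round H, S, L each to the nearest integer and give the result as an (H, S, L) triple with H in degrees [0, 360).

(340, 70, 27)

Hue: 58 − 316 = -258°, but |-258| > 180 so the shorter arc goes the other way: Δh = -258 + 360 = 102°.
H = 316 + 0.24 × (102) = 340.48 → 340°
S = 81 + 0.24 × (37 − 81) = 70.44 → 70%
L = 25 + 0.24 × (32 − 25) = 26.68 → 27%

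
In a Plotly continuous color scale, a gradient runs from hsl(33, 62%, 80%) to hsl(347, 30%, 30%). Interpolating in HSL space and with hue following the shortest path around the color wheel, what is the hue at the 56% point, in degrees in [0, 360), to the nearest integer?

Hue: 347 − 33 = 314°, but |314| > 180 so the shorter arc goes the other way: Δh = 314 − 360 = -46°.
H = 33 + 0.56 × (-46) = 7.24 → 7°

7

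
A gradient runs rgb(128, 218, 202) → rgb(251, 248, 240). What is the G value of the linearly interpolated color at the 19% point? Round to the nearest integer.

G = 218 + 0.19 × (248 − 218) = 223.7 → 224

224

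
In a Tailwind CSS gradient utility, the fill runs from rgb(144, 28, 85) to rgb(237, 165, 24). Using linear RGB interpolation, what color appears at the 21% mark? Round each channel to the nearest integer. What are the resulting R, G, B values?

(164, 57, 72)

21% corresponds to t = 0.21.
R = 144 + 0.21 × (237 − 144) = 144 + 0.21 × 93 = 163.53 → 164
G = 28 + 0.21 × (165 − 28) = 28 + 0.21 × 137 = 56.77 → 57
B = 85 + 0.21 × (24 − 85) = 85 + 0.21 × -61 = 72.19 → 72
So the blended color is (164, 57, 72), about #a43948.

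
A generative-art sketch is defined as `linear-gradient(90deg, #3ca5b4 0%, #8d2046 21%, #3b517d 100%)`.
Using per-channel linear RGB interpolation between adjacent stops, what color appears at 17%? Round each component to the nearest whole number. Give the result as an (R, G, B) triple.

17% lies between the 0% and 21% stops, so the local fraction is t = (17 − 0)/(21 − 0) = 17/21 ≈ 0.8095.
#3ca5b4 → (60, 165, 180); #8d2046 → (141, 32, 70).
R = 60 + 0.8095 × (141 − 60) = 125.57 → 126
G = 165 + 0.8095 × (32 − 165) = 57.337 → 57
B = 180 + 0.8095 × (70 − 180) = 90.955 → 91

(126, 57, 91)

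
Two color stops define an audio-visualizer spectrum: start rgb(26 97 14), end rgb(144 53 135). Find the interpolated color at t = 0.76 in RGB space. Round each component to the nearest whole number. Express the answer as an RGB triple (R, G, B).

(116, 64, 106)

R = 26 + 0.76 × (144 − 26) = 26 + 0.76 × 118 = 115.68 → 116
G = 97 + 0.76 × (53 − 97) = 97 + 0.76 × -44 = 63.56 → 64
B = 14 + 0.76 × (135 − 14) = 14 + 0.76 × 121 = 105.96 → 106
So the blended color is (116, 64, 106), about #74406a.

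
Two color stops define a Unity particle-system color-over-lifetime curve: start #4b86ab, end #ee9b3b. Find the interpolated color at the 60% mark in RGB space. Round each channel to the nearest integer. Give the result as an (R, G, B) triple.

(173, 147, 104)

#4b86ab → (75, 134, 171); #ee9b3b → (238, 155, 59).
60% corresponds to t = 0.6.
R = 75 + 0.6 × (238 − 75) = 75 + 0.6 × 163 = 172.8 → 173
G = 134 + 0.6 × (155 − 134) = 134 + 0.6 × 21 = 146.6 → 147
B = 171 + 0.6 × (59 − 171) = 171 + 0.6 × -112 = 103.8 → 104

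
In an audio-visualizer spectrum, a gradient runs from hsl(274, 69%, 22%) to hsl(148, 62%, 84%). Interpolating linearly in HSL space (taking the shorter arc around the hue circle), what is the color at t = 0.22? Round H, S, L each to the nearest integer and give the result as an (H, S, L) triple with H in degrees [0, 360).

Hue arc: Δh = 148 − 274 = -126° (|Δh| ≤ 180, already the shorter path).
H = 274 + 0.22 × (-126) = 246.28 → 246°
S = 69 + 0.22 × (62 − 69) = 67.46 → 67%
L = 22 + 0.22 × (84 − 22) = 35.64 → 36%

(246, 67, 36)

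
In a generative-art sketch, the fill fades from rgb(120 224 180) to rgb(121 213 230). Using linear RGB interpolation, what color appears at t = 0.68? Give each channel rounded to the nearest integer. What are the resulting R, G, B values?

(121, 217, 214)

R = 120 + 0.68 × (121 − 120) = 120 + 0.68 × 1 = 120.68 → 121
G = 224 + 0.68 × (213 − 224) = 224 + 0.68 × -11 = 216.52 → 217
B = 180 + 0.68 × (230 − 180) = 180 + 0.68 × 50 = 214 → 214
So the blended color is (121, 217, 214), about #79d9d6.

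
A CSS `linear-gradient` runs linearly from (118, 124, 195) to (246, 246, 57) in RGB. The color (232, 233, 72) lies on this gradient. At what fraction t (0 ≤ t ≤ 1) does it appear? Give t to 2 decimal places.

Invert the lerp on the B channel (largest span, 138): t = (72 − 195) / (57 − 195) = -123/-138 = 0.8913.
Check on R: (232 − 118)/(246 − 118) = 0.8906 ✓

0.89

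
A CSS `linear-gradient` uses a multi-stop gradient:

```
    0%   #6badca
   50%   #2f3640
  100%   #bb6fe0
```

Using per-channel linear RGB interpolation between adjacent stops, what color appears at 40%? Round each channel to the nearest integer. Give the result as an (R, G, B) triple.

40% lies between the 0% and 50% stops, so the local fraction is t = (40 − 0)/(50 − 0) = 40/50 ≈ 0.8.
#6badca → (107, 173, 202); #2f3640 → (47, 54, 64).
R = 107 + 0.8 × (47 − 107) = 59 → 59
G = 173 + 0.8 × (54 − 173) = 77.8 → 78
B = 202 + 0.8 × (64 − 202) = 91.6 → 92

(59, 78, 92)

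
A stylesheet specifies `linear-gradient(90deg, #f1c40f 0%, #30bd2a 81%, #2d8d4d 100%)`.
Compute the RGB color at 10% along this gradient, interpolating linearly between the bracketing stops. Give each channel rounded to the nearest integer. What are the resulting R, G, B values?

(217, 195, 18)

10% lies between the 0% and 81% stops, so the local fraction is t = (10 − 0)/(81 − 0) = 10/81 ≈ 0.1235.
#f1c40f → (241, 196, 15); #30bd2a → (48, 189, 42).
R = 241 + 0.1235 × (48 − 241) = 217.165 → 217
G = 196 + 0.1235 × (189 − 196) = 195.136 → 195
B = 15 + 0.1235 × (42 − 15) = 18.334 → 18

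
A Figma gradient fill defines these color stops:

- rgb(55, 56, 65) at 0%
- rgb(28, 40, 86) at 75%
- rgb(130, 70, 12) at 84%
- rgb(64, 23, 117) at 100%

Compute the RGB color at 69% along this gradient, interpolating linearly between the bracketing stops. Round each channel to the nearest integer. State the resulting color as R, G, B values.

(30, 41, 84)

69% lies between the 0% and 75% stops, so the local fraction is t = (69 − 0)/(75 − 0) = 69/75 ≈ 0.92.
R = 55 + 0.92 × (28 − 55) = 30.16 → 30
G = 56 + 0.92 × (40 − 56) = 41.28 → 41
B = 65 + 0.92 × (86 − 65) = 84.32 → 84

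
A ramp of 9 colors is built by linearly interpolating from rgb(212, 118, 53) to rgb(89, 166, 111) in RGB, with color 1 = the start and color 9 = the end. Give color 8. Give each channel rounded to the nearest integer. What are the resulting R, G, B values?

With 9 swatches and endpoints inclusive, swatch 8 sits at t = (8 − 1)/(9 − 1) = 7/8 ≈ 0.875.
R = 212 + 0.875 × (89 − 212) = 104.375 → 104
G = 118 + 0.875 × (166 − 118) = 160 → 160
B = 53 + 0.875 × (111 − 53) = 103.75 → 104

(104, 160, 104)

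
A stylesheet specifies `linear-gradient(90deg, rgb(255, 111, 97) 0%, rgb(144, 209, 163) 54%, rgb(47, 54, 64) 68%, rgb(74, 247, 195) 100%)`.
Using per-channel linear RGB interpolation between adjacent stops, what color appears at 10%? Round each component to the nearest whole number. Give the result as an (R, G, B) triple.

(234, 129, 109)

10% lies between the 0% and 54% stops, so the local fraction is t = (10 − 0)/(54 − 0) = 10/54 ≈ 0.1852.
R = 255 + 0.1852 × (144 − 255) = 234.443 → 234
G = 111 + 0.1852 × (209 − 111) = 129.15 → 129
B = 97 + 0.1852 × (163 − 97) = 109.223 → 109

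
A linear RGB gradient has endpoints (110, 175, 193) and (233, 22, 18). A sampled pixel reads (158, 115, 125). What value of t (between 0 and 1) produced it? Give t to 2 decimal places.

Invert the lerp on the B channel (largest span, 175): t = (125 − 193) / (18 − 193) = -68/-175 = 0.38857.
Check on R: (158 − 110)/(233 − 110) = 0.3902 ✓

0.39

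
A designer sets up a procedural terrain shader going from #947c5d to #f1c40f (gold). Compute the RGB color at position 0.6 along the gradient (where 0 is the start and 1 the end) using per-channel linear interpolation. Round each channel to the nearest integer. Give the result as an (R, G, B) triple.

(204, 167, 46)

#947c5d → (148, 124, 93); #f1c40f → (241, 196, 15).
R = 148 + 0.6 × (241 − 148) = 148 + 0.6 × 93 = 203.8 → 204
G = 124 + 0.6 × (196 − 124) = 124 + 0.6 × 72 = 167.2 → 167
B = 93 + 0.6 × (15 − 93) = 93 + 0.6 × -78 = 46.2 → 46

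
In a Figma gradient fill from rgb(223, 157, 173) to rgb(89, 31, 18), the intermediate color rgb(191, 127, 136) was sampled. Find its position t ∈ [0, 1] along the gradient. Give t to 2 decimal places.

Invert the lerp on the B channel (largest span, 155): t = (136 − 173) / (18 − 173) = -37/-155 = 0.23871.
Check on R: (191 − 223)/(89 − 223) = 0.2388 ✓

0.24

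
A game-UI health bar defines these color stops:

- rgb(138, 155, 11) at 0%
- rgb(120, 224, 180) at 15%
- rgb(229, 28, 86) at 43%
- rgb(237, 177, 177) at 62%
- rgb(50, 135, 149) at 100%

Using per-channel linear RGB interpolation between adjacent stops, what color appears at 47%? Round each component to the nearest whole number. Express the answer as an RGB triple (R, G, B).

(231, 59, 105)

47% lies between the 43% and 62% stops, so the local fraction is t = (47 − 43)/(62 − 43) = 4/19 ≈ 0.2105.
R = 229 + 0.2105 × (237 − 229) = 230.684 → 231
G = 28 + 0.2105 × (177 − 28) = 59.364 → 59
B = 86 + 0.2105 × (177 − 86) = 105.156 → 105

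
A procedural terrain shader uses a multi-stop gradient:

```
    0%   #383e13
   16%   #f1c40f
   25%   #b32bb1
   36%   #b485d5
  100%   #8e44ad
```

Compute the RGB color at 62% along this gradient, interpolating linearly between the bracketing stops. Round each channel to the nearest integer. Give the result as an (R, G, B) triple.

(165, 107, 197)

62% lies between the 36% and 100% stops, so the local fraction is t = (62 − 36)/(100 − 36) = 26/64 ≈ 0.4062.
#b485d5 → (180, 133, 213); #8e44ad → (142, 68, 173).
R = 180 + 0.4062 × (142 − 180) = 164.564 → 165
G = 133 + 0.4062 × (68 − 133) = 106.597 → 107
B = 213 + 0.4062 × (173 − 213) = 196.752 → 197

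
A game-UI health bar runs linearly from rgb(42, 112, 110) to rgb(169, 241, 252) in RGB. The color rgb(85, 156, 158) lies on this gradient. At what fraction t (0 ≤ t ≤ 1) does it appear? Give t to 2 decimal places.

Invert the lerp on the B channel (largest span, 142): t = (158 − 110) / (252 − 110) = 48/142 = 0.33803.
Check on R: (85 − 42)/(169 − 42) = 0.3386 ✓

0.34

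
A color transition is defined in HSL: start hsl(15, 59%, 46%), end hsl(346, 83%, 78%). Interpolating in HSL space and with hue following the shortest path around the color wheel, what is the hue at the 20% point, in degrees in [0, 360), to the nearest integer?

Hue: 346 − 15 = 331°, but |331| > 180 so the shorter arc goes the other way: Δh = 331 − 360 = -29°.
H = 15 + 0.2 × (-29) = 9.2 → 9°

9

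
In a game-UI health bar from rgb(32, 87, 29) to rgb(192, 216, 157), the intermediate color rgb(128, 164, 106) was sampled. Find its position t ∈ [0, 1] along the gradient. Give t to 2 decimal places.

0.60

Invert the lerp on the R channel (largest span, 160): t = (128 − 32) / (192 − 32) = 96/160 = 0.6.
Check on G: (164 − 87)/(216 − 87) = 0.5969 ✓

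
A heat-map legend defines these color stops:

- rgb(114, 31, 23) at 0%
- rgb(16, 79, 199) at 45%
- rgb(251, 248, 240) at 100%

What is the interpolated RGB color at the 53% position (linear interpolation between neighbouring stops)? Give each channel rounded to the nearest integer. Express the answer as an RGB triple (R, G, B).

53% lies between the 45% and 100% stops, so the local fraction is t = (53 − 45)/(100 − 45) = 8/55 ≈ 0.1455.
R = 16 + 0.1455 × (251 − 16) = 50.192 → 50
G = 79 + 0.1455 × (248 − 79) = 103.59 → 104
B = 199 + 0.1455 × (240 − 199) = 204.965 → 205

(50, 104, 205)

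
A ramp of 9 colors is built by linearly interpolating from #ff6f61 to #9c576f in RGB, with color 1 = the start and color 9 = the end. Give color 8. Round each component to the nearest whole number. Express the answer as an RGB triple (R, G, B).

(168, 90, 109)

With 9 swatches and endpoints inclusive, swatch 8 sits at t = (8 − 1)/(9 − 1) = 7/8 ≈ 0.875.
#ff6f61 → (255, 111, 97); #9c576f → (156, 87, 111).
R = 255 + 0.875 × (156 − 255) = 168.375 → 168
G = 111 + 0.875 × (87 − 111) = 90 → 90
B = 97 + 0.875 × (111 − 97) = 109.25 → 109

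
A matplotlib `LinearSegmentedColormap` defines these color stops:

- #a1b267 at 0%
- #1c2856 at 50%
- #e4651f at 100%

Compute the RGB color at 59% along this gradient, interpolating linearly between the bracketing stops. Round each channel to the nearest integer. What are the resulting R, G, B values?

59% lies between the 50% and 100% stops, so the local fraction is t = (59 − 50)/(100 − 50) = 9/50 ≈ 0.18.
#1c2856 → (28, 40, 86); #e4651f → (228, 101, 31).
R = 28 + 0.18 × (228 − 28) = 64 → 64
G = 40 + 0.18 × (101 − 40) = 50.98 → 51
B = 86 + 0.18 × (31 − 86) = 76.1 → 76

(64, 51, 76)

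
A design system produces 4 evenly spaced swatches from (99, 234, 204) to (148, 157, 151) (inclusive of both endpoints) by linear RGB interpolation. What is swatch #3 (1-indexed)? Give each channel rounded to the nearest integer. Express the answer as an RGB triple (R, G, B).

(132, 183, 169)

With 4 swatches and endpoints inclusive, swatch 3 sits at t = (3 − 1)/(4 − 1) = 2/3 ≈ 0.6667.
R = 99 + 0.6667 × (148 − 99) = 131.668 → 132
G = 234 + 0.6667 × (157 − 234) = 182.664 → 183
B = 204 + 0.6667 × (151 − 204) = 168.665 → 169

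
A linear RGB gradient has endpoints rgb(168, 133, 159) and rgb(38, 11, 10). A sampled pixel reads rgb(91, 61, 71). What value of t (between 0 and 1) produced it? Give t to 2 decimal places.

0.59

Invert the lerp on the B channel (largest span, 149): t = (71 − 159) / (10 − 159) = -88/-149 = 0.5906.
Check on R: (91 − 168)/(38 − 168) = 0.5923 ✓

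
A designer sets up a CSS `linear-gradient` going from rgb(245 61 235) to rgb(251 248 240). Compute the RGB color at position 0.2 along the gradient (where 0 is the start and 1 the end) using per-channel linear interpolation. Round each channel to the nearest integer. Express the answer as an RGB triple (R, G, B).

R = 245 + 0.2 × (251 − 245) = 245 + 0.2 × 6 = 246.2 → 246
G = 61 + 0.2 × (248 − 61) = 61 + 0.2 × 187 = 98.4 → 98
B = 235 + 0.2 × (240 − 235) = 235 + 0.2 × 5 = 236 → 236

(246, 98, 236)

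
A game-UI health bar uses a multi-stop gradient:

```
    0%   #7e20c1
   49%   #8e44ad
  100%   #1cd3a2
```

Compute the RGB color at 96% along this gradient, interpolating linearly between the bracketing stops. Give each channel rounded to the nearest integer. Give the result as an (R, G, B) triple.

96% lies between the 49% and 100% stops, so the local fraction is t = (96 − 49)/(100 − 49) = 47/51 ≈ 0.9216.
#8e44ad → (142, 68, 173); #1cd3a2 → (28, 211, 162).
R = 142 + 0.9216 × (28 − 142) = 36.938 → 37
G = 68 + 0.9216 × (211 − 68) = 199.789 → 200
B = 173 + 0.9216 × (162 − 173) = 162.862 → 163

(37, 200, 163)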